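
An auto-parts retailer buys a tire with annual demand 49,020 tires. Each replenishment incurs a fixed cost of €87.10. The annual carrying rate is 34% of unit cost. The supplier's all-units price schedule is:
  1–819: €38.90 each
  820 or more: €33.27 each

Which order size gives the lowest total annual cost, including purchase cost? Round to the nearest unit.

Q* ≈ 869 tires

Holding cost per unit per year at price C is H = 0.34·C.
Candidates are each tier's EOQ (if it falls in that tier) and each price-break quantity.
EOQ at €38.90 = 803.5 (feasible in tier 1): TC = 49,020×€38.90 + (49,020/803.5)×87.1 + (803.5/2)×0.34×€38.90 = €1,917,505.35.
EOQ at €33.27 = 868.9 (feasible in tier 2): TC = 49,020×€33.27 + (49,020/868.9)×87.1 + (868.9/2)×0.34×€33.27 = €1,640,723.66.
Lowest total cost is €1,640,723.66 at Q = 868.9.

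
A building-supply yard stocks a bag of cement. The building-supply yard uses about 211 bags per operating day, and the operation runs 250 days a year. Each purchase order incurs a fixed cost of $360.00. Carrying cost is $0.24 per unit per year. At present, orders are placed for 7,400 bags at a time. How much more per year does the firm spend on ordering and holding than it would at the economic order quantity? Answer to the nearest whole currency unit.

Extra cost ≈ $435 per year

Annual demand D = 211 × 250 = 52,750.
EOQ = √(2DS/H) = √(2 × 52,750 × 360 / 0.24) ≈ 12579.75.
Cost at Q* = (D/Q*)S + (Q*/2)H = √(2DSH) ≈ $3,019.14.
Cost at Q = 7,400: (52,750/7,400)×360 + (7,400/2)×0.24 = $2,566.22 + $888.00 = $3,454.22.
Excess = $3,454.22 − $3,019.14 = $435.08.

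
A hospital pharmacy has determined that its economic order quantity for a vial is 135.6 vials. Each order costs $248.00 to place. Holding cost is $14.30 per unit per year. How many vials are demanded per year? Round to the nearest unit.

Invert the EOQ relation Q*² = 2DS/H.
From Q* = √(2DS/H): D = Q*²H / (2S) = 135.6² × 14.3 / (2 × 248) = 530.119.

D ≈ 530 vials per year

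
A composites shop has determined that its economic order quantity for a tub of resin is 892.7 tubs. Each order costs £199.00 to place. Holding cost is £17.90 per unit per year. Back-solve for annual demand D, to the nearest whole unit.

Squaring Q* = √(2DS/H) gives Q*² = 2DS/H.
From Q* = √(2DS/H): D = Q*²H / (2S) = 892.7² × 17.9 / (2 × 199) = 35841.075.

D ≈ 35,841 tubs per year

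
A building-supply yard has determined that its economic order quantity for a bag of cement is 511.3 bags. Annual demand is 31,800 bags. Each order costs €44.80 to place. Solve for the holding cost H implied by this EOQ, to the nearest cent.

Squaring Q* = √(2DS/H) gives Q*² = 2DS/H.
From Q* = √(2DS/H): H = 2DS / Q*² = 2 × 31,800 × 44.8 / 511.3² = 10.8989.

H ≈ €10.90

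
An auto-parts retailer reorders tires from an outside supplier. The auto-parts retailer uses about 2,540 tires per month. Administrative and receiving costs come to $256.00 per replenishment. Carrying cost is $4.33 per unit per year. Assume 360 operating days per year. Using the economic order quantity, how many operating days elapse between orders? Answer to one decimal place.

Annual demand D = 2,540 × 12 = 30,480.
The optimal lot size = √(2DS/H) = √(2 × 30,480 × 256 / 4.33) ≈ 1898.45.
Cycle time = Q*/D × 360 = 1898.45 / 30,480 × 360 ≈ 22.423 days.

T ≈ 22.4 days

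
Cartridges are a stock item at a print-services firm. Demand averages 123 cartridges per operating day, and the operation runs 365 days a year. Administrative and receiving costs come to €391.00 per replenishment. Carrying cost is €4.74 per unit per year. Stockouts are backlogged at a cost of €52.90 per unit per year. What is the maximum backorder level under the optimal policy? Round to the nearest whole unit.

Annual demand D = 123 × 365 = 44,895.
With planned backorders, Q* = √(2DS/H) · √((H+B)/B).
√(2DS/H) = √(2 × 44,895 × 391 / 4.74) = 2721.530.
√((H+B)/B) = √((4.74+52.9)/52.9) = 1.0438.
Q* ≈ 2840.844.
S* = Q* · H/(H+B) = 2840.844 × 4.74/57.64 ≈ 233.616.

S* ≈ 234 cartridges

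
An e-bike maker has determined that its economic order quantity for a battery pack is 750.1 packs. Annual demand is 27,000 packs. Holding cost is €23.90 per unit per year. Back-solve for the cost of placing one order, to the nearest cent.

Invert the EOQ relation Q*² = 2DS/H.
From Q* = √(2DS/H): S = Q*²H / (2D) = 750.1² × 23.9 / (2 × 27,000) = 249.0247.

S ≈ €249.02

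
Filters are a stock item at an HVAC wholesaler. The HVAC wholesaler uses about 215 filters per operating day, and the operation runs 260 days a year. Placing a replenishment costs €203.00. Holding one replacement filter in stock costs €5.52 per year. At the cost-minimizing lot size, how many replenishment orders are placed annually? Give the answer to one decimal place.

N ≈ 27.6 orders per year

Annual demand D = 215 × 260 = 55,900.
EOQ = √(2DS/H) = √(2 × 55,900 × 203 / 5.52) ≈ 2027.68.
Orders per year = D / Q* = 55,900 / 2027.68 ≈ 27.568.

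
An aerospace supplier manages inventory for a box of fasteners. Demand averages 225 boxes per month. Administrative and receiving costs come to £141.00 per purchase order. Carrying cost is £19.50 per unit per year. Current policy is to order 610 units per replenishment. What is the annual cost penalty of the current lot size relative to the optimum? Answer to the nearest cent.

Extra cost ≈ £2,718.38 per year

Annual demand D = 225 × 12 = 2,700.
EOQ = √(2DS/H) = √(2 × 2,700 × 141 / 19.5) ≈ 197.60.
Cost at Q* = (D/Q*)S + (Q*/2)H = √(2DSH) ≈ £3,853.22.
Cost at Q = 610: (2,700/610)×141 + (610/2)×19.5 = £624.10 + £5,947.50 = £6,571.60.
Excess = £6,571.60 − £3,853.22 = £2,718.38.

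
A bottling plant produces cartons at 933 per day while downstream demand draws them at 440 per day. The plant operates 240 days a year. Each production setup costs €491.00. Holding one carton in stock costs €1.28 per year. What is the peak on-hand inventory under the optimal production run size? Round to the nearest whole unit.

I_max ≈ 6,543 cartons

Annual demand D = 440 × 240 = 105,600.
Production build-up factor (1 − d/p) = 1 − 440/933 = 0.5284.
Q* = √(2DS / (H(1 − d/p))) = √(2 × 105,600 × 491 / (1.28 × 0.5284)).
= √(103,699,200 / 0.6764) ≈ 12382.265.
Maximum inventory = Q*(1 − d/p) = 12382.265 × 0.5284 ≈ 6542.826.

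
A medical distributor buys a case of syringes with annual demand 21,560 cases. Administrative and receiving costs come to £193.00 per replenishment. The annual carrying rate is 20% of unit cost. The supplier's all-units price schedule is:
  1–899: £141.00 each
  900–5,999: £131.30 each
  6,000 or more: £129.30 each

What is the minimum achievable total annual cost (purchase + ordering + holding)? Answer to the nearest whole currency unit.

TC* ≈ £2,847,268

Holding cost per unit per year at price C is H = 0.20·C.
Candidates are each tier's EOQ (if it falls in that tier) and each price-break quantity.
EOQ at £141.00 = 543.2 (feasible in tier 1): TC = 21,560×£141.00 + (21,560/543.2)×193 + (543.2/2)×0.20×£141.00 = £3,055,279.43.
EOQ at £131.30 = 563.0 < 900, so use break Q=900: TC = 21,560×£131.30 + (21,560/900.0)×193 + (900.0/2)×0.20×£131.30 = £2,847,268.42.
EOQ at £129.30 = 567.3 < 6000, so use break Q=6000: TC = 21,560×£129.30 + (21,560/6000.0)×193 + (6000.0/2)×0.20×£129.30 = £2,865,981.51.
Lowest total cost among the candidates is at Q = 900.0.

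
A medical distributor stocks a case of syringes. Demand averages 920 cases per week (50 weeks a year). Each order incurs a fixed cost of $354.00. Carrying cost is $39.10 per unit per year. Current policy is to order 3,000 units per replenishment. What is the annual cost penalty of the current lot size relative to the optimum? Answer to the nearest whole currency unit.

Extra cost ≈ $28,393 per year

Annual demand D = 920 × 50 = 46,000.
EOQ = √(2DS/H) = √(2 × 46,000 × 354 / 39.1) ≈ 912.66.
Cost at Q* = (D/Q*)S + (Q*/2)H = √(2DSH) ≈ $35,684.85.
Cost at Q = 3,000: (46,000/3,000)×354 + (3,000/2)×39.1 = $5,428.00 + $58,650.00 = $64,078.00.
Excess = $64,078.00 − $35,684.85 = $28,393.15.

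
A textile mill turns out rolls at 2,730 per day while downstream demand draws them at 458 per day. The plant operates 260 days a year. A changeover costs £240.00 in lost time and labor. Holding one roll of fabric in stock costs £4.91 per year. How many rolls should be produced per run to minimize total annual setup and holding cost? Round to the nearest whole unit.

Annual demand D = 458 × 260 = 119,080.
Production build-up factor (1 − d/p) = 1 − 458/2,730 = 0.8322.
Q* = √(2DS / (H(1 − d/p))) = √(2 × 119,080 × 240 / (4.91 × 0.8322)).
= √(57,158,400 / 4.0863) ≈ 3740.042.

Q* ≈ 3,740 rolls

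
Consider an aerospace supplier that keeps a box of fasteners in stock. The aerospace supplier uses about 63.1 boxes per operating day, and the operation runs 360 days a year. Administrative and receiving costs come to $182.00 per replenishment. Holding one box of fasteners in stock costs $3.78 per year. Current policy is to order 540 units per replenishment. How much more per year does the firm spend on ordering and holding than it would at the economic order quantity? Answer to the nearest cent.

Extra cost ≈ $3,086.08 per year

Annual demand D = 63.1 × 360 = 22,716.
EOQ = √(2DS/H) = √(2 × 22,716 × 182 / 3.78) ≈ 1479.01.
Cost at Q* = (D/Q*)S + (Q*/2)H = √(2DSH) ≈ $5,590.65.
Cost at Q = 540: (22,716/540)×182 + (540/2)×3.78 = $7,656.13 + $1,020.60 = $8,676.73.
Excess = $8,676.73 − $5,590.65 = $3,086.08.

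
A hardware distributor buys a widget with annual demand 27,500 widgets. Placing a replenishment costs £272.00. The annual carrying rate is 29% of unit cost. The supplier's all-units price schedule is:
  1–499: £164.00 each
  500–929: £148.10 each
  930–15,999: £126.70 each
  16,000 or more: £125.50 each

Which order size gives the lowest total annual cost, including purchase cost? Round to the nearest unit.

Q* ≈ 930 widgets

Holding cost per unit per year at price C is H = 0.29·C.
Evaluate total cost at each tier's feasible EOQ or, if the EOQ is below the tier, at the tier's minimum quantity.
Tier 1 (£164.00): EOQ = 560.8 exceeds tier's upper bound 499, so this tier is dominated.
EOQ at £148.10 = 590.2 (feasible in tier 2): TC = 27,500×£148.10 + (27,500/590.2)×272 + (590.2/2)×0.29×£148.10 = £4,098,097.92.
EOQ at £126.70 = 638.1 < 930, so use break Q=930: TC = 27,500×£126.70 + (27,500/930.0)×272 + (930.0/2)×0.29×£126.70 = £3,509,378.51.
EOQ at £125.50 = 641.1 < 16000, so use break Q=16000: TC = 27,500×£125.50 + (27,500/16000.0)×272 + (16000.0/2)×0.29×£125.50 = £3,742,877.50.
Lowest total cost is £3,509,378.51 at Q = 930.0.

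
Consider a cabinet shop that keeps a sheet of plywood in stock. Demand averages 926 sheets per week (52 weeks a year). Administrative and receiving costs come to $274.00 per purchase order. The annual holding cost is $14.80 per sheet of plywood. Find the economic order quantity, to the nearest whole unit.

Annual demand D = 926 × 52 = 48,152.
EOQ = √(2DS / H) = √(2 × 48,152 × 274 / 14.8).
= √(26,387,296 / 14.8) = √1,782,925.4054 ≈ 1335.262.

Q* ≈ 1,335 sheets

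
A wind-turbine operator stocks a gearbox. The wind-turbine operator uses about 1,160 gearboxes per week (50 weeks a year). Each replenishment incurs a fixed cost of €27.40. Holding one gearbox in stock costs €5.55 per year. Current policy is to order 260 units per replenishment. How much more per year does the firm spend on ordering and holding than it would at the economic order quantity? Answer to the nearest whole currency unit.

Extra cost ≈ €2,634 per year

Annual demand D = 1,160 × 50 = 58,000.
EOQ = √(2DS/H) = √(2 × 58,000 × 27.4 / 5.55) ≈ 756.76.
Cost at Q* = (D/Q*)S + (Q*/2)H = √(2DSH) ≈ €4,200.01.
Cost at Q = 260: (58,000/260)×27.4 + (260/2)×5.55 = €6,112.31 + €721.50 = €6,833.81.
Excess = €6,833.81 − €4,200.01 = €2,633.79.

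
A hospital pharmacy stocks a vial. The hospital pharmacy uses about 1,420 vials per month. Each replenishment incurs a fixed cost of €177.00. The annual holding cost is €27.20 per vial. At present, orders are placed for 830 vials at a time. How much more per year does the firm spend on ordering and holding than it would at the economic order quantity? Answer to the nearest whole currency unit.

Extra cost ≈ €2,113 per year

Annual demand D = 1,420 × 12 = 17,040.
EOQ = √(2DS/H) = √(2 × 17,040 × 177 / 27.2) ≈ 470.93.
Cost at Q* = (D/Q*)S + (Q*/2)H = √(2DSH) ≈ €12,809.17.
Cost at Q = 830: (17,040/830)×177 + (830/2)×27.2 = €3,633.83 + €11,288.00 = €14,921.83.
Excess = €14,921.83 − €12,809.17 = €2,112.66.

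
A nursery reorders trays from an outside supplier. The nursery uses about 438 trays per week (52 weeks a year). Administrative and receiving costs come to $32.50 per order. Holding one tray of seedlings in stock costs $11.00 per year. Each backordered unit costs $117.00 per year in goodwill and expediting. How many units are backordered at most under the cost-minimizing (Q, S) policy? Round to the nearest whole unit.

S* ≈ 33 trays

Annual demand D = 438 × 52 = 22,776.
With planned backorders, Q* = √(2DS/H) · √((H+B)/B).
√(2DS/H) = √(2 × 22,776 × 32.5 / 11) = 366.859.
√((H+B)/B) = √((11+117)/117) = 1.0460.
Q* ≈ 383.717.
S* = Q* · H/(H+B) = 383.717 × 11/128 ≈ 32.976.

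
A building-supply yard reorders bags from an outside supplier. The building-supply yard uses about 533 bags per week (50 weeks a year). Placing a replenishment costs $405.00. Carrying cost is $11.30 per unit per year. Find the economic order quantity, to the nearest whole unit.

Annual demand D = 533 × 50 = 26,650.
EOQ = √(2DS / H) = √(2 × 26,650 × 405 / 11.3).
= √(21,586,500 / 11.3) = √1,910,309.7345 ≈ 1382.140.

Q* ≈ 1,382 bags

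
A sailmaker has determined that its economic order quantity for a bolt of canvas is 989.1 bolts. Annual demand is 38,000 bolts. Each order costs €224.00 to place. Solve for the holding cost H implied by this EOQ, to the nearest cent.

H ≈ €17.40

The basic EOQ model gives Q* = √(2DS/H); rearrange for the unknown.
From Q* = √(2DS/H): H = 2DS / Q*² = 2 × 38,000 × 224 / 989.1² = 17.4013.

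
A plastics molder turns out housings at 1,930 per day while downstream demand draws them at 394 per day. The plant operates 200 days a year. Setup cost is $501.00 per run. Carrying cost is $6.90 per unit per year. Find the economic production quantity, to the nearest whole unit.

Annual demand D = 394 × 200 = 78,800.
Production build-up factor (1 − d/p) = 1 − 394/1,930 = 0.7959.
Q* = √(2DS / (H(1 − d/p))) = √(2 × 78,800 × 501 / (6.9 × 0.7959)).
= √(78,957,600 / 5.4914) ≈ 3791.888.

Q* ≈ 3,792 housings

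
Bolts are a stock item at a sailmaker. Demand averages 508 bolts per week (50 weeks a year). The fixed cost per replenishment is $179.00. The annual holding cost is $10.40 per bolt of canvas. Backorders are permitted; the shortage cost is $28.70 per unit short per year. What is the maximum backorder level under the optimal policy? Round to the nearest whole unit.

Annual demand D = 508 × 50 = 25,400.
With planned backorders, Q* = √(2DS/H) · √((H+B)/B).
√(2DS/H) = √(2 × 25,400 × 179 / 10.4) = 935.065.
√((H+B)/B) = √((10.4+28.7)/28.7) = 1.1672.
Q* ≈ 1091.413.
S* = Q* · H/(H+B) = 1091.413 × 10.4/39.1 ≈ 290.299.

S* ≈ 290 bolts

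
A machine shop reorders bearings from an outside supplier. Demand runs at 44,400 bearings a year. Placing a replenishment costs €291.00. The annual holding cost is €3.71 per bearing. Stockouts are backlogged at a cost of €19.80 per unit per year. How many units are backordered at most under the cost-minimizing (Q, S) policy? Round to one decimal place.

With planned backorders, Q* = √(2DS/H) · √((H+B)/B).
√(2DS/H) = √(2 × 44,400 × 291 / 3.71) = 2639.162.
√((H+B)/B) = √((3.71+19.8)/19.8) = 1.0897.
Q* ≈ 2875.807.
S* = Q* · H/(H+B) = 2875.807 × 3.71/23.51 ≈ 453.817.

S* ≈ 453.8 bearings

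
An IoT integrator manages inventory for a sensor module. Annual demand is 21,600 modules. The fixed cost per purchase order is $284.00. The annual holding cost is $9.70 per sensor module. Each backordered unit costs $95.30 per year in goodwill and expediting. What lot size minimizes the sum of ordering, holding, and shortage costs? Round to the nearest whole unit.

With planned backorders, Q* = √(2DS/H) · √((H+B)/B).
√(2DS/H) = √(2 × 21,600 × 284 / 9.7) = 1124.644.
√((H+B)/B) = √((9.7+95.3)/95.3) = 1.0497.
Q* ≈ 1180.493.

Q* ≈ 1,180 modules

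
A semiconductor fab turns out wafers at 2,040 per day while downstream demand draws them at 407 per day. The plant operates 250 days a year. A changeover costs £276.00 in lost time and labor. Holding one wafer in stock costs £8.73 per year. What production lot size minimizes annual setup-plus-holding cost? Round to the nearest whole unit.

Q* ≈ 2,835 wafers

Annual demand D = 407 × 250 = 101,750.
Production build-up factor (1 − d/p) = 1 − 407/2,040 = 0.8005.
Q* = √(2DS / (H(1 − d/p))) = √(2 × 101,750 × 276 / (8.73 × 0.8005)).
= √(56,166,000 / 6.9883) ≈ 2834.991.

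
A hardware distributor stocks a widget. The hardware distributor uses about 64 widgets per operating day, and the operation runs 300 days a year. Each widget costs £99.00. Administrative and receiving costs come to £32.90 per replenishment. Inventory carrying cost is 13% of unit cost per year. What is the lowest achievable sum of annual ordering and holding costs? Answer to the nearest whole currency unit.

TC* ≈ £4,032

Annual demand D = 64 × 300 = 19,200.
Holding cost H = 0.13 × £99.00 = £12.8700 per unit per year.
Q* = √(2DS/H) = √(2 × 19,200 × 32.9 / 12.87) ≈ 313.31.
At the optimum the two cost components are equal, so total cost = 2·(Q*/2)H = Q*·H.
Minimum total = √(2DSH) = √(2 × 19,200 × 32.9 × 12.87) ≈ 4032.300.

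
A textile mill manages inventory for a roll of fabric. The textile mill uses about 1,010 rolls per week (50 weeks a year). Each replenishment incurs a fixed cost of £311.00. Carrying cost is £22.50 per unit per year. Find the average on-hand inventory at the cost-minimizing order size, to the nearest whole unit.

Annual demand D = 1,010 × 50 = 50,500.
Q* = √(2DS/H) = √(2 × 50,500 × 311 / 22.5) ≈ 1181.54.
Average inventory = Q*/2 ≈ 1181.54 / 2 = 590.772.

Average inventory ≈ 591 rolls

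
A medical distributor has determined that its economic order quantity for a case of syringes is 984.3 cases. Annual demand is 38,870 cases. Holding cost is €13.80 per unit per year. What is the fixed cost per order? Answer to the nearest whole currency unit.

S ≈ €172

The basic EOQ model gives Q* = √(2DS/H); rearrange for the unknown.
From Q* = √(2DS/H): S = Q*²H / (2D) = 984.3² × 13.8 / (2 × 38,870) = 171.9846.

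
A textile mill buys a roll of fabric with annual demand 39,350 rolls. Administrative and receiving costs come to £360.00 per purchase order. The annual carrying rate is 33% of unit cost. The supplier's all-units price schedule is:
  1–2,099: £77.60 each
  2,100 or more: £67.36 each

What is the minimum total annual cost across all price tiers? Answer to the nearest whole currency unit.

TC* ≈ £2,680,702

Holding cost per unit per year at price C is H = 0.33·C.
Evaluate total cost at each tier's feasible EOQ or, if the EOQ is below the tier, at the tier's minimum quantity.
EOQ at £77.60 = 1051.8 (feasible in tier 1): TC = 39,350×£77.60 + (39,350/1051.8)×360 + (1051.8/2)×0.33×£77.60 = £3,080,495.59.
EOQ at £67.36 = 1129.0 < 2100, so use break Q=2100: TC = 39,350×£67.36 + (39,350/2100.0)×360 + (2100.0/2)×0.33×£67.36 = £2,680,701.95.
Lowest total cost among the candidates is at Q = 2100.0.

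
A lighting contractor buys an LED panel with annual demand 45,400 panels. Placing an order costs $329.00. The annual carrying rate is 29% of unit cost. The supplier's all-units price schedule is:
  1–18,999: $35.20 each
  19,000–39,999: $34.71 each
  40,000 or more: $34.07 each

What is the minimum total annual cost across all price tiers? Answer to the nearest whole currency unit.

TC* ≈ $1,615,543

Holding cost per unit per year at price C is H = 0.29·C.
Evaluate total cost at each tier's feasible EOQ or, if the EOQ is below the tier, at the tier's minimum quantity.
EOQ at $35.20 = 1710.7 (feasible in tier 1): TC = 45,400×$35.20 + (45,400/1710.7)×329 + (1710.7/2)×0.29×$35.20 = $1,615,542.69.
EOQ at $34.71 = 1722.7 < 19000, so use break Q=19000: TC = 45,400×$34.71 + (45,400/19000.0)×329 + (19000.0/2)×0.29×$34.71 = $1,672,246.19.
EOQ at $34.07 = 1738.8 < 40000, so use break Q=40000: TC = 45,400×$34.07 + (45,400/40000.0)×329 + (40000.0/2)×0.29×$34.07 = $1,744,757.42.
Lowest total cost among the candidates is at Q = 1710.7.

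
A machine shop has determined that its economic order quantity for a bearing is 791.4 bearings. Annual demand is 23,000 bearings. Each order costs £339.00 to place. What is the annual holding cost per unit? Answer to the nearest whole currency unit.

H ≈ £25

Invert the EOQ relation Q*² = 2DS/H.
From Q* = √(2DS/H): H = 2DS / Q*² = 2 × 23,000 × 339 / 791.4² = 24.8981.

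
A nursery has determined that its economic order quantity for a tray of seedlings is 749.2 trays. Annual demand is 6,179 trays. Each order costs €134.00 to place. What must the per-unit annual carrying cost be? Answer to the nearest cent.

H ≈ €2.95

Invert the EOQ relation Q*² = 2DS/H.
From Q* = √(2DS/H): H = 2DS / Q*² = 2 × 6,179 × 134 / 749.2² = 2.9502.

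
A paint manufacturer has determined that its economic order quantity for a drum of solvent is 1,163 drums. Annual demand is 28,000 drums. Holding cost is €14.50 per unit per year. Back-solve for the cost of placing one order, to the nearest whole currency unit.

Invert the EOQ relation Q*² = 2DS/H.
From Q* = √(2DS/H): S = Q*²H / (2D) = 1,163² × 14.5 / (2 × 28,000) = 350.2188.

S ≈ €350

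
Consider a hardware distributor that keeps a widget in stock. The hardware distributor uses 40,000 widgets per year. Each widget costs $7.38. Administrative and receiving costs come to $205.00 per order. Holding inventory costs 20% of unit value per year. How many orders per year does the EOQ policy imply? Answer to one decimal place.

N ≈ 12.0 orders per year

Holding cost H = 0.20 × $7.38 = $1.4760 per unit per year.
The optimal lot size = √(2DS/H) = √(2 × 40,000 × 205 / 1.476) ≈ 3333.33.
Orders per year = D / Q* = 40,000 / 3333.33 ≈ 12.000.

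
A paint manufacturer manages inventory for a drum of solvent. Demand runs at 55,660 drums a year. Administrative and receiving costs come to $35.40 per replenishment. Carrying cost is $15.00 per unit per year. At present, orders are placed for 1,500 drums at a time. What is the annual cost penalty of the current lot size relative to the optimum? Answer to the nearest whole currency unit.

Extra cost ≈ $4,875 per year

EOQ = √(2DS/H) = √(2 × 55,660 × 35.4 / 15) ≈ 512.56.
Cost at Q* = (D/Q*)S + (Q*/2)H = √(2DSH) ≈ $7,688.36.
Cost at Q = 1,500: (55,660/1,500)×35.4 + (1,500/2)×15 = $1,313.58 + $11,250.00 = $12,563.58.
Excess = $12,563.58 − $7,688.36 = $4,875.21.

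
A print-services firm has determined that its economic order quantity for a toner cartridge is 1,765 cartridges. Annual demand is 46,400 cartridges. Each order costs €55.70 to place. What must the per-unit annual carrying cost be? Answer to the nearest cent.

H ≈ €1.66

The basic EOQ model gives Q* = √(2DS/H); rearrange for the unknown.
From Q* = √(2DS/H): H = 2DS / Q*² = 2 × 46,400 × 55.7 / 1,765² = 1.6593.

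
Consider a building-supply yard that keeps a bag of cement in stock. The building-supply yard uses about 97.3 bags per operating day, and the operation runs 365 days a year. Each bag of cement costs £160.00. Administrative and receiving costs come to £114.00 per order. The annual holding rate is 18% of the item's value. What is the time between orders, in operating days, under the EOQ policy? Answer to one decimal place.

T ≈ 5.4 days

Annual demand D = 97.3 × 365 = 35,514.5.
Holding cost H = 0.18 × £160.00 = £28.8000 per unit per year.
The optimal lot size = √(2DS/H) = √(2 × 35,514.5 × 114 / 28.8) ≈ 530.24.
Cycle time = Q*/D × 365 = 530.24 / 35,514.5 × 365 ≈ 5.450 days.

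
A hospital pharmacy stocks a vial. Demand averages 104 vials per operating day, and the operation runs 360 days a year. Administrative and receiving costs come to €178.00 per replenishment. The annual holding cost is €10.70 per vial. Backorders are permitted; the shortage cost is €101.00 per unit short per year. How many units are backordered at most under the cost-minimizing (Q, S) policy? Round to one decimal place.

S* ≈ 112.4 vials

Annual demand D = 104 × 360 = 37,440.
With planned backorders, Q* = √(2DS/H) · √((H+B)/B).
√(2DS/H) = √(2 × 37,440 × 178 / 10.7) = 1116.095.
√((H+B)/B) = √((10.7+101)/101) = 1.0516.
Q* ≈ 1173.727.
S* = Q* · H/(H+B) = 1173.727 × 10.7/111.7 ≈ 112.434.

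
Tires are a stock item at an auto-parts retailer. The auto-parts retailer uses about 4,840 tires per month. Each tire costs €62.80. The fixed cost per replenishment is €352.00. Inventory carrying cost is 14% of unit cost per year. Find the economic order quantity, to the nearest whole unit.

Q* ≈ 2,157 tires

Annual demand D = 4,840 × 12 = 58,080.
Holding cost H = 0.14 × €62.80 = €8.7920 per unit per year.
EOQ = √(2DS / H) = √(2 × 58,080 × 352 / 8.792).
= √(40,888,320 / 8.792) = √4,650,627.8435 ≈ 2156.531.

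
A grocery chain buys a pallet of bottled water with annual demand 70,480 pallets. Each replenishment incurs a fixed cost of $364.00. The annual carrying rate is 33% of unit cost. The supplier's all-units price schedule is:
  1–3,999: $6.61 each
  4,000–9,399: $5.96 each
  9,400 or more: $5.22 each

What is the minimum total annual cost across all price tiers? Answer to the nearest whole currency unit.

Holding cost per unit per year at price C is H = 0.33·C.
Candidates are each tier's EOQ (if it falls in that tier) and each price-break quantity.
Tier 1 ($6.61): EOQ = 4850.0 exceeds tier's upper bound 3999, so this tier is dominated.
EOQ at $5.96 = 5107.6 (feasible in tier 2): TC = 70,480×$5.96 + (70,480/5107.6)×364 + (5107.6/2)×0.33×$5.96 = $430,106.47.
EOQ at $5.22 = 5457.7 < 9400, so use break Q=9400: TC = 70,480×$5.22 + (70,480/9400.0)×364 + (9400.0/2)×0.33×$5.22 = $378,731.05.
Lowest total cost among the candidates is at Q = 9400.0.

TC* ≈ $378,731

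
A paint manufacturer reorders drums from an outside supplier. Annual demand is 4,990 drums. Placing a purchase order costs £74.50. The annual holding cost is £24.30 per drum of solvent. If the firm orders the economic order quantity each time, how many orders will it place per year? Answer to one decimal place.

N ≈ 28.5 orders per year

The optimal lot size = √(2DS/H) = √(2 × 4,990 × 74.5 / 24.3) ≈ 174.92.
Orders per year = D / Q* = 4,990 / 174.92 ≈ 28.527.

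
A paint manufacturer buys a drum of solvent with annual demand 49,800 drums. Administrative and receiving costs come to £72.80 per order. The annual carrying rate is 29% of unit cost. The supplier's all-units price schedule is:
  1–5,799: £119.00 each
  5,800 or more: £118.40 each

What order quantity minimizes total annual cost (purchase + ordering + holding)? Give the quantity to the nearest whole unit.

Holding cost per unit per year at price C is H = 0.29·C.
Evaluate total cost at each tier's feasible EOQ or, if the EOQ is below the tier, at the tier's minimum quantity.
EOQ at £119.00 = 458.4 (feasible in tier 1): TC = 49,800×£119.00 + (49,800/458.4)×72.8 + (458.4/2)×0.29×£119.00 = £5,942,018.59.
EOQ at £118.40 = 459.5 < 5800, so use break Q=5800: TC = 49,800×£118.40 + (49,800/5800.0)×72.8 + (5800.0/2)×0.29×£118.40 = £5,996,519.48.
Lowest total cost is £5,942,018.59 at Q = 458.4.

Q* ≈ 458 drums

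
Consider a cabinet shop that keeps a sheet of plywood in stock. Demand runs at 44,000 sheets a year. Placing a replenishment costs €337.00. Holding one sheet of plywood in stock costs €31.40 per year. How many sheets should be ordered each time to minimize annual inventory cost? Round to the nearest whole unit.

EOQ = √(2DS / H) = √(2 × 44,000 × 337 / 31.4).
= √(29,656,000 / 31.4) = √944,458.5987 ≈ 971.833.

Q* ≈ 972 sheets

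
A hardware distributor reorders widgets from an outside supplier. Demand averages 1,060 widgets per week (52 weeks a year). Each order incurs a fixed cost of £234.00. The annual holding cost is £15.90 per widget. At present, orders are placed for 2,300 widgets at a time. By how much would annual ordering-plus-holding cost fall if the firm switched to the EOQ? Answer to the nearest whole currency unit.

Annual demand D = 1,060 × 52 = 55,120.
EOQ = √(2DS/H) = √(2 × 55,120 × 234 / 15.9) ≈ 1273.73.
Cost at Q* = (D/Q*)S + (Q*/2)H = √(2DSH) ≈ £20,252.38.
Cost at Q = 2,300: (55,120/2,300)×234 + (2,300/2)×15.9 = £5,607.86 + £18,285.00 = £23,892.86.
Excess = £23,892.86 − £20,252.38 = £3,640.48.

Extra cost ≈ £3,640 per year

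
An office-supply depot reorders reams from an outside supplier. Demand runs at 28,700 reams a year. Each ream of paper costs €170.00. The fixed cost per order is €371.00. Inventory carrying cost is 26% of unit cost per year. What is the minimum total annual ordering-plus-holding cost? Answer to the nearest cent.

TC* ≈ €30,679.91

Holding cost H = 0.26 × €170.00 = €44.2000 per unit per year.
Q* = √(2DS/H) = √(2 × 28,700 × 371 / 44.2) ≈ 694.12.
At Q*, ordering cost (D/Q*)S equals holding cost (Q*/2)H, each = √(DSH/2).
Minimum total = √(2DSH) = √(2 × 28,700 × 371 × 44.2) ≈ 30679.907.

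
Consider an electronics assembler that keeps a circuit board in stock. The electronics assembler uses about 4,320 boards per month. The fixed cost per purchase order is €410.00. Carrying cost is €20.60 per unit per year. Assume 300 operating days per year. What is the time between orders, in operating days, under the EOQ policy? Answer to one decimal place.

Annual demand D = 4,320 × 12 = 51,840.
Q* = √(2DS/H) = √(2 × 51,840 × 410 / 20.6) ≈ 1436.50.
Cycle time = Q*/D × 300 = 1436.50 / 51,840 × 300 ≈ 8.313 days.

T ≈ 8.3 days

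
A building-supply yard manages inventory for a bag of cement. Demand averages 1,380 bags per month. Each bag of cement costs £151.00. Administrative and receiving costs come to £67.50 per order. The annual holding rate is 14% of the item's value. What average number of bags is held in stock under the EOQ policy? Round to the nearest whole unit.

Annual demand D = 1,380 × 12 = 16,560.
Holding cost H = 0.14 × £151.00 = £21.1400 per unit per year.
Q* = √(2DS/H) = √(2 × 16,560 × 67.5 / 21.14) ≈ 325.20.
Average inventory = Q*/2 ≈ 325.20 / 2 = 162.598.

Average inventory ≈ 163 bags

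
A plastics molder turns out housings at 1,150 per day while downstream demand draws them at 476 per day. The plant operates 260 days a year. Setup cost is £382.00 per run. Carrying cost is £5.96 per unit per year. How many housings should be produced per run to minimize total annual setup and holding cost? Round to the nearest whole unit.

Q* ≈ 5,203 housings

Annual demand D = 476 × 260 = 123,760.
Production build-up factor (1 − d/p) = 1 − 476/1,150 = 0.5861.
Q* = √(2DS / (H(1 − d/p))) = √(2 × 123,760 × 382 / (5.96 × 0.5861)).
= √(94,552,640 / 3.4931) ≈ 5202.747.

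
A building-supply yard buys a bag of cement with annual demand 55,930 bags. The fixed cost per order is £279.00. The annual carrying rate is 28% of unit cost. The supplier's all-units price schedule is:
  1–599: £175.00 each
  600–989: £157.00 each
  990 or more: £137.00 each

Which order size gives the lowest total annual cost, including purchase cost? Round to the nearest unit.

Holding cost per unit per year at price C is H = 0.28·C.
For each price level, check whether its EOQ is feasible; otherwise the best quantity at that price is the breakpoint.
Tier 1 (£175.00): EOQ = 798.1 exceeds tier's upper bound 599, so this tier is dominated.
EOQ at £157.00 = 842.6 (feasible in tier 2): TC = 55,930×£157.00 + (55,930/842.6)×279 + (842.6/2)×0.28×£157.00 = £8,818,049.78.
EOQ at £137.00 = 902.0 < 990, so use break Q=990: TC = 55,930×£137.00 + (55,930/990.0)×279 + (990.0/2)×0.28×£137.00 = £7,697,160.29.
Lowest total cost is £7,697,160.29 at Q = 990.0.

Q* ≈ 990 bags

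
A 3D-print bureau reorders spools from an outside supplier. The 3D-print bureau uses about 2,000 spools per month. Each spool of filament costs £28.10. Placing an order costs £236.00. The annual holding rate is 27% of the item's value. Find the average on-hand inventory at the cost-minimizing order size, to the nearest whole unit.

Average inventory ≈ 611 spools

Annual demand D = 2,000 × 12 = 24,000.
Holding cost H = 0.27 × £28.10 = £7.5870 per unit per year.
The optimal lot size = √(2DS/H) = √(2 × 24,000 × 236 / 7.587) ≈ 1221.92.
Average inventory = Q*/2 ≈ 1221.92 / 2 = 610.958.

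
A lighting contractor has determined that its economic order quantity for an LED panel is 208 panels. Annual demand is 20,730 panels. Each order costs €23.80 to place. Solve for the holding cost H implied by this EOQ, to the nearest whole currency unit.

Invert the EOQ relation Q*² = 2DS/H.
From Q* = √(2DS/H): H = 2DS / Q*² = 2 × 20,730 × 23.8 / 208² = 22.8076.

H ≈ €23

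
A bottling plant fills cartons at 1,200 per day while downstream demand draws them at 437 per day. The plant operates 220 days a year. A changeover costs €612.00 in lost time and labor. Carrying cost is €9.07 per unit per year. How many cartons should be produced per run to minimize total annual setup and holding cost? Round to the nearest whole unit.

Annual demand D = 437 × 220 = 96,140.
Production build-up factor (1 − d/p) = 1 − 437/1,200 = 0.6358.
Q* = √(2DS / (H(1 − d/p))) = √(2 × 96,140 × 612 / (9.07 × 0.6358)).
= √(117,675,360 / 5.767) ≈ 4517.181.

Q* ≈ 4,517 cartons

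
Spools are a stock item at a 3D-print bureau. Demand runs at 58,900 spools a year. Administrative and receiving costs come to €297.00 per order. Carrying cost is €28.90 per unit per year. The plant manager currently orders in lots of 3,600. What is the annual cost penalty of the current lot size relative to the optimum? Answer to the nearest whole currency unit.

EOQ = √(2DS/H) = √(2 × 58,900 × 297 / 28.9) ≈ 1100.28.
Cost at Q* = (D/Q*)S + (Q*/2)H = √(2DSH) ≈ €31,798.00.
Cost at Q = 3,600: (58,900/3,600)×297 + (3,600/2)×28.9 = €4,859.25 + €52,020.00 = €56,879.25.
Excess = €56,879.25 − €31,798.00 = €25,081.25.

Extra cost ≈ €25,081 per year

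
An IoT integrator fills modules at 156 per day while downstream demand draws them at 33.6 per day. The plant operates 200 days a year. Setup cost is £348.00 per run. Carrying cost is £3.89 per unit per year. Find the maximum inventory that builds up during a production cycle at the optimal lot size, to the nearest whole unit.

I_max ≈ 971 modules

Annual demand D = 33.6 × 200 = 6,720.
Production build-up factor (1 − d/p) = 1 − 33.6/156 = 0.7846.
Q* = √(2DS / (H(1 − d/p))) = √(2 × 6,720 × 348 / (3.89 × 0.7846)).
= √(4,677,120 / 3.0522) ≈ 1237.901.
Maximum inventory = Q*(1 − d/p) = 1237.901 × 0.7846 ≈ 971.276.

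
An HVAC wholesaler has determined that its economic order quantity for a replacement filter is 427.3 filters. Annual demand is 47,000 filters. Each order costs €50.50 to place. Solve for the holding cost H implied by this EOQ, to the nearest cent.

H ≈ €26.00

Invert the EOQ relation Q*² = 2DS/H.
From Q* = √(2DS/H): H = 2DS / Q*² = 2 × 47,000 × 50.5 / 427.3² = 25.9988.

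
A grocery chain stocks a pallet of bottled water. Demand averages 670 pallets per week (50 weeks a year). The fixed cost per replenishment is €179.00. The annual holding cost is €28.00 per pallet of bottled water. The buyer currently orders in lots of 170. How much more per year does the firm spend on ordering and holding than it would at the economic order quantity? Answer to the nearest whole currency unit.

Annual demand D = 670 × 50 = 33,500.
EOQ = √(2DS/H) = √(2 × 33,500 × 179 / 28) ≈ 654.46.
Cost at Q* = (D/Q*)S + (Q*/2)H = √(2DSH) ≈ €18,324.96.
Cost at Q = 170: (33,500/170)×179 + (170/2)×28 = €35,273.53 + €2,380.00 = €37,653.53.
Excess = €37,653.53 − €18,324.96 = €19,328.57.

Extra cost ≈ €19,329 per year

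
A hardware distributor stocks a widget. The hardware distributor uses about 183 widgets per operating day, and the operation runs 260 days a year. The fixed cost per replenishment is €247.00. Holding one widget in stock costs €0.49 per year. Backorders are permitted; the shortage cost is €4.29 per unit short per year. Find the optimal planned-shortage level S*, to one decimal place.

Annual demand D = 183 × 260 = 47,580.
With planned backorders, Q* = √(2DS/H) · √((H+B)/B).
√(2DS/H) = √(2 × 47,580 × 247 / 0.49) = 6925.923.
√((H+B)/B) = √((0.49+4.29)/4.29) = 1.0556.
Q* ≈ 7310.767.
S* = Q* · H/(H+B) = 7310.767 × 0.49/4.78 ≈ 749.430.

S* ≈ 749.4 widgets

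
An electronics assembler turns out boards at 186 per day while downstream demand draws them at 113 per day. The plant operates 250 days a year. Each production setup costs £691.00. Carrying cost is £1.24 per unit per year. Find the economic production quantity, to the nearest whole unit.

Annual demand D = 113 × 250 = 28,250.
Production build-up factor (1 − d/p) = 1 − 113/186 = 0.3925.
Q* = √(2DS / (H(1 − d/p))) = √(2 × 28,250 × 691 / (1.24 × 0.3925)).
= √(39,041,500 / 0.4867) ≈ 8956.688.

Q* ≈ 8,957 boards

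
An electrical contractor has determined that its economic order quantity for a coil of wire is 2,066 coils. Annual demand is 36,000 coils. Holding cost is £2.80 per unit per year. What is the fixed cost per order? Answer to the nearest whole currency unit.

Invert the EOQ relation Q*² = 2DS/H.
From Q* = √(2DS/H): S = Q*²H / (2D) = 2,066² × 2.8 / (2 × 36,000) = 165.9916.

S ≈ £166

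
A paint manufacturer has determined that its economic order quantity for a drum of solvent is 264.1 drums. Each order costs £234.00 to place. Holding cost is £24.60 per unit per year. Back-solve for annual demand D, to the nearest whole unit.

Squaring Q* = √(2DS/H) gives Q*² = 2DS/H.
From Q* = √(2DS/H): D = Q*²H / (2S) = 264.1² × 24.6 / (2 × 234) = 3666.284.

D ≈ 3,666 drums per year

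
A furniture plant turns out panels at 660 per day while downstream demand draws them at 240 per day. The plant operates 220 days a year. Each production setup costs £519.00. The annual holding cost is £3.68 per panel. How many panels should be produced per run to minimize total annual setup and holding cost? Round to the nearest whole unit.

Annual demand D = 240 × 220 = 52,800.
Production build-up factor (1 − d/p) = 1 − 240/660 = 0.6364.
Q* = √(2DS / (H(1 − d/p))) = √(2 × 52,800 × 519 / (3.68 × 0.6364)).
= √(54,806,400 / 2.3418) ≈ 4837.701.

Q* ≈ 4,838 panels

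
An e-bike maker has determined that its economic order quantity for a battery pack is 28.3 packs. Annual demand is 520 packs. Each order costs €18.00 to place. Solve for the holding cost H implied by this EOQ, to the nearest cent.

H ≈ €23.37

Invert the EOQ relation Q*² = 2DS/H.
From Q* = √(2DS/H): H = 2DS / Q*² = 2 × 520 × 18 / 28.3² = 23.3740.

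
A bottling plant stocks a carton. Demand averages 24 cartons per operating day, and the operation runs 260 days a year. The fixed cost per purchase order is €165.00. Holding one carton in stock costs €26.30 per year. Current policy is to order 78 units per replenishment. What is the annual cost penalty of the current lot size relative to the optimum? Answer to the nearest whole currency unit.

Extra cost ≈ €6,867 per year

Annual demand D = 24 × 260 = 6,240.
EOQ = √(2DS/H) = √(2 × 6,240 × 165 / 26.3) ≈ 279.82.
Cost at Q* = (D/Q*)S + (Q*/2)H = √(2DSH) ≈ €7,359.14.
Cost at Q = 78: (6,240/78)×165 + (78/2)×26.3 = €13,200.00 + €1,025.70 = €14,225.70.
Excess = €14,225.70 − €7,359.14 = €6,866.56.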